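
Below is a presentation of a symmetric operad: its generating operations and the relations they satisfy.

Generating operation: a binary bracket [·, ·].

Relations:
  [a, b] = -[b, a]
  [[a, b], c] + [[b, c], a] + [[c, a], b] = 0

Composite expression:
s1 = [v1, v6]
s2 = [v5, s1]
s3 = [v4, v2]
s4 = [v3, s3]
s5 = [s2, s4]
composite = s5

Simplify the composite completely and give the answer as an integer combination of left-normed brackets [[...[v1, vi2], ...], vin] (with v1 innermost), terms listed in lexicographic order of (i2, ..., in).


Expand each bracket as ab - ba; the v1-initial words give the coefficients.
Composite bracket: [[v5, [v1, v6]], [v3, [v4, v2]]]
The bracket unfolds into 32 signed words via [a, b] = ab - ba (2^5 = 32).
Coefficients come from the v1-initial words:
  from v1v6v5v2v4v3, sign -1: term -[[[[[v1, v6], v5], v2], v4], v3]
  from v1v6v5v3v2v4, sign +1: term +[[[[[v1, v6], v5], v3], v2], v4]
  from v1v6v5v3v4v2, sign -1: term -[[[[[v1, v6], v5], v3], v4], v2]
  from v1v6v5v4v2v3, sign +1: term +[[[[[v1, v6], v5], v4], v2], v3]

-[[[[[v1, v6], v5], v2], v4], v3] + [[[[[v1, v6], v5], v3], v2], v4] - [[[[[v1, v6], v5], v3], v4], v2] + [[[[[v1, v6], v5], v4], v2], v3]


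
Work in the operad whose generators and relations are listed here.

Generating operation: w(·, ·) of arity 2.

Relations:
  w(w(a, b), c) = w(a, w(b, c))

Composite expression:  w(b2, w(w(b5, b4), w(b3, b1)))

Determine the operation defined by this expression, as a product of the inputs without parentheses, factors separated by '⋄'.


b2 ⋄ b5 ⋄ b4 ⋄ b3 ⋄ b1


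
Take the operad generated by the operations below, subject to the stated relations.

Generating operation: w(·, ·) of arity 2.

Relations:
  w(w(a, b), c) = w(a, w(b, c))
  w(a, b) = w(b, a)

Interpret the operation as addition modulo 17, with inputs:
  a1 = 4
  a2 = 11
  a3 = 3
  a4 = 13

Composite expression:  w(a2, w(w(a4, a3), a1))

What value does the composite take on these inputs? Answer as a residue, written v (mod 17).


14 (mod 17)

w(a4, a3) = 16
w(w(a4, a3), a1) = 3
w(a2, w(w(a4, a3), a1)) = 14


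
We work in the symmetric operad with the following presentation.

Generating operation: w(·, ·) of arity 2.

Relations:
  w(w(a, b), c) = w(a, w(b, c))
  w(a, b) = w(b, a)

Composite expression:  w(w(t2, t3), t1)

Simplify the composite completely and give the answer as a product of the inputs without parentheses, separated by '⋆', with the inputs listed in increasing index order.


t1 ⋆ t2 ⋆ t3


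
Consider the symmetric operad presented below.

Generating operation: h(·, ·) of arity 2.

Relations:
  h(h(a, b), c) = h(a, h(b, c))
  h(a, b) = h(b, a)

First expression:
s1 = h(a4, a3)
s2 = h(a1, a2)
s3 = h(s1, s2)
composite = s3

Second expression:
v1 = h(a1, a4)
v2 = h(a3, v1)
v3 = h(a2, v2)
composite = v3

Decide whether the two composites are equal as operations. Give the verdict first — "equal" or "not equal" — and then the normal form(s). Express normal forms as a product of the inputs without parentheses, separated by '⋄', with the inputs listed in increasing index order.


equal; the common form is a1 ⋄ a2 ⋄ a3 ⋄ a4

The first expression reduces to a1 ⋄ a2 ⋄ a3 ⋄ a4
The second expression reduces to a1 ⋄ a2 ⋄ a3 ⋄ a4
Both agree, so they are equal.


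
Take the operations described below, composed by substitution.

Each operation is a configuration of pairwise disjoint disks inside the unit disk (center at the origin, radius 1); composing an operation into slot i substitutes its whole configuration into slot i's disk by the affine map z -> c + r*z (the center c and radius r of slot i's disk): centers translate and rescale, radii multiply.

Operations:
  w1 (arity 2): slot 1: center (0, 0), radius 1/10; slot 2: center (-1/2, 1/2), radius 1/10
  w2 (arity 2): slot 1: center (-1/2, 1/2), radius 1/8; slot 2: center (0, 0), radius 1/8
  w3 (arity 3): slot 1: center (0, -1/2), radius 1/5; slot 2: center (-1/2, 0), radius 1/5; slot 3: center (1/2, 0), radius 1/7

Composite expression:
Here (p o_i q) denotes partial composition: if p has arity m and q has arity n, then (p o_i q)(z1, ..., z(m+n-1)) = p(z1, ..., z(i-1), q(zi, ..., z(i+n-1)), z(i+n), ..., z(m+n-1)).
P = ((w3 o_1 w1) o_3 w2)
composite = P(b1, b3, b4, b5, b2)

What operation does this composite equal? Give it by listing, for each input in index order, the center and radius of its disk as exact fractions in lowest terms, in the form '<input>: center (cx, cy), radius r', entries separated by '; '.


b1: center (0, -1/2), radius 1/50; b2: center (1/2, 0), radius 1/7; b3: center (-1/10, -2/5), radius 1/50; b4: center (-3/5, 1/10), radius 1/40; b5: center (-1/2, 0), radius 1/40

Each b-disk chains the slot maps above it in w3; radii multiply.
b1: after 2 affine steps, its disk has center (0, -1/2), radius 1/50
b3: after 2 affine steps, its disk has center (-1/10, -2/5), radius 1/50
b4: after 2 affine steps, its disk has center (-3/5, 1/10), radius 1/40
b5: after 2 affine steps, its disk has center (-1/2, 0), radius 1/40
b2: after 1 affine step, its disk has center (1/2, 0), radius 1/7


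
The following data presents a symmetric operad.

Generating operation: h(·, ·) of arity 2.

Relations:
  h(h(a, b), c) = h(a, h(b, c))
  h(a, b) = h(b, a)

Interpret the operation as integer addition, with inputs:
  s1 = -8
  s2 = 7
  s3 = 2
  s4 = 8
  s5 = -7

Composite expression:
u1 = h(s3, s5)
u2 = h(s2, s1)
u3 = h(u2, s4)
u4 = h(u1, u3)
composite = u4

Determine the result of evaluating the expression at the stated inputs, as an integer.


2

h(s3, s5) = -5
h(s2, s1) = -1
h(h(s2, s1), s4) = 7
h(h(s3, s5), h(h(s2, s1), s4)) = 2


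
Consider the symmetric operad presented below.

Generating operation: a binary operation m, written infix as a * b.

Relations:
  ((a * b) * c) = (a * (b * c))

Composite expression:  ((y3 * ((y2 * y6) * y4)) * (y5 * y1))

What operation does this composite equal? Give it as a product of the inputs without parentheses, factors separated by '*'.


y3 * y2 * y6 * y4 * y5 * y1

All parenthesizations of m agree; list the y-inputs left to right.
(y2 * y6) reduces to y2 * y6
((y2 * y6) * y4) reduces to y2 * y6 * y4
(y3 * ((y2 * y6) * y4)) reduces to y3 * y2 * y6 * y4
(y5 * y1) reduces to y5 * y1
((y3 * ((y2 * y6) * y4)) * (y5 * y1)) reduces to y3 * y2 * y6 * y4 * y5 * y1


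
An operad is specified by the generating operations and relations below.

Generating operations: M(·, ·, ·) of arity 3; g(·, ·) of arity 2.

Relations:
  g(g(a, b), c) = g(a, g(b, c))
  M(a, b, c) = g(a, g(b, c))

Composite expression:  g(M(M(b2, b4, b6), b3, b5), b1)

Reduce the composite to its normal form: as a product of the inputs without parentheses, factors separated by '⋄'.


b2 ⋄ b4 ⋄ b6 ⋄ b3 ⋄ b5 ⋄ b1

Key point: g is associative — brackets drop, the b-order remains.
M(b2, b4, b6) flattens to b2 ⋄ b4 ⋄ b6
M(M(b2, b4, b6), b3, b5) flattens to b2 ⋄ b4 ⋄ b6 ⋄ b3 ⋄ b5
g(M(M(b2, b4, b6), b3, b5), b1) flattens to b2 ⋄ b4 ⋄ b6 ⋄ b3 ⋄ b5 ⋄ b1


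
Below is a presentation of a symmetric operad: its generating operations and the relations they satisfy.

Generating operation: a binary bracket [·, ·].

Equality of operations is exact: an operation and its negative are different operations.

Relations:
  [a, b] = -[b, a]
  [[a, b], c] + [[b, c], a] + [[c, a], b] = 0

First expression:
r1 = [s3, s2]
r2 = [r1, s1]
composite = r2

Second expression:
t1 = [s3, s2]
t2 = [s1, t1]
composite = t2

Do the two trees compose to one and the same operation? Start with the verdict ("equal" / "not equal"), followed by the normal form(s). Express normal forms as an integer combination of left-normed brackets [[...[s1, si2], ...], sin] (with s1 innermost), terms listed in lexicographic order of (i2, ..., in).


In normal form, the first expression is [[s1, s2], s3] - [[s1, s3], s2]
In normal form, the second expression is -[[s1, s2], s3] + [[s1, s3], s2]
No match — not equal.

not equal; first: [[s1, s2], s3] - [[s1, s3], s2]; second: -[[s1, s2], s3] + [[s1, s3], s2]


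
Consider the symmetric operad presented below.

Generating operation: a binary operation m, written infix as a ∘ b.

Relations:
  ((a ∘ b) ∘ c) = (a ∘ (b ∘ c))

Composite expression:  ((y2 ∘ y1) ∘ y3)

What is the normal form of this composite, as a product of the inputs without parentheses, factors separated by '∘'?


Associativity of m dissolves the nesting; only the y-input order survives.
(y2 ∘ y1) linearizes to y2 ∘ y1
((y2 ∘ y1) ∘ y3) linearizes to y2 ∘ y1 ∘ y3

y2 ∘ y1 ∘ y3


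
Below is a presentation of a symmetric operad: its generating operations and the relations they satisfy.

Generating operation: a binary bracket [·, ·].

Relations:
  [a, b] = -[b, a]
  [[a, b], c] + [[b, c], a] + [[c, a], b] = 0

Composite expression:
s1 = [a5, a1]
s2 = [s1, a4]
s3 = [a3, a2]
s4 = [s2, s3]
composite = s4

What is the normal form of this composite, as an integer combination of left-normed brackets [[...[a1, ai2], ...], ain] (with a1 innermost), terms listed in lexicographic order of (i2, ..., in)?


[[[[a1, a5], a4], a2], a3] - [[[[a1, a5], a4], a3], a2]


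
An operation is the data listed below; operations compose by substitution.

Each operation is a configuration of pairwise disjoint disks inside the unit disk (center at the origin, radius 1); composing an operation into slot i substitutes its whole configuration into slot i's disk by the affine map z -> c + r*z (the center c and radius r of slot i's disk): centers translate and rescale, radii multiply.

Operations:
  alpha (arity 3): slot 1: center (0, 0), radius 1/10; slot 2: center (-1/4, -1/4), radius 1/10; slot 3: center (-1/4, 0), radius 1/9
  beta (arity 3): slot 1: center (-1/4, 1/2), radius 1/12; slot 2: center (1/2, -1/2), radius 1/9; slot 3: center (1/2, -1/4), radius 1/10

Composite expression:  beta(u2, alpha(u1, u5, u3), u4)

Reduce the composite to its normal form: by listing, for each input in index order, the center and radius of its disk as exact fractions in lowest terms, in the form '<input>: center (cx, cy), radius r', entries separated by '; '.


u1: center (1/2, -1/2), radius 1/90; u2: center (-1/4, 1/2), radius 1/12; u3: center (17/36, -1/2), radius 1/81; u4: center (1/2, -1/4), radius 1/10; u5: center (17/36, -19/36), radius 1/90


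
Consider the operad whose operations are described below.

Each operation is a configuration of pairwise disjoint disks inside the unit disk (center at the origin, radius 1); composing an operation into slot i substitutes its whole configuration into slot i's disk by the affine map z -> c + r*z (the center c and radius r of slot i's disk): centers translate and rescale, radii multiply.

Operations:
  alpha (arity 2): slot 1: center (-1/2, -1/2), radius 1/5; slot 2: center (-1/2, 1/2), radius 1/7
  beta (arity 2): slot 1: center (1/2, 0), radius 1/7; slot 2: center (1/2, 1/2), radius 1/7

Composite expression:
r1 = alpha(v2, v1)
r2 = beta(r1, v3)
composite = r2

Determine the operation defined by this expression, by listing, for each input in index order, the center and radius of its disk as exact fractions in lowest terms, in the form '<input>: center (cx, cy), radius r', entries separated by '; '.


Nesting under beta composes maps z -> c + r*z down each v-path.
v2: after 2 affine steps, its disk has center (3/7, -1/14), radius 1/35
v1: after 2 affine steps, its disk has center (3/7, 1/14), radius 1/49
v3: after 1 affine step, its disk has center (1/2, 1/2), radius 1/7

v1: center (3/7, 1/14), radius 1/49; v2: center (3/7, -1/14), radius 1/35; v3: center (1/2, 1/2), radius 1/7


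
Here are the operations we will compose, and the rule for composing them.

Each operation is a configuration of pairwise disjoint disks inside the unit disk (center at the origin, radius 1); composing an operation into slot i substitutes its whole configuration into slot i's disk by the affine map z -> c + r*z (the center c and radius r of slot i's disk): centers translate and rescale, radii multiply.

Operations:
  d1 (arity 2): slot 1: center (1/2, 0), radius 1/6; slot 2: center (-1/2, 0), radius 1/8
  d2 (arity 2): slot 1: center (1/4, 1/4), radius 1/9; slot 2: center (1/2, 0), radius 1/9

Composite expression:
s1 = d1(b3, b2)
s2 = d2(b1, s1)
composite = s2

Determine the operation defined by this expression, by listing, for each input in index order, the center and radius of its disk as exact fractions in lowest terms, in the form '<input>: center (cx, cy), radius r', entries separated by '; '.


b1: center (1/4, 1/4), radius 1/9; b2: center (4/9, 0), radius 1/72; b3: center (5/9, 0), radius 1/54

Nesting under d2 composes maps z -> c + r*z down each b-path.
b1 passes through 1 substitution, ending at center (1/4, 1/4), radius 1/9
b3 passes through 2 substitutions, ending at center (5/9, 0), radius 1/54
b2 passes through 2 substitutions, ending at center (4/9, 0), radius 1/72


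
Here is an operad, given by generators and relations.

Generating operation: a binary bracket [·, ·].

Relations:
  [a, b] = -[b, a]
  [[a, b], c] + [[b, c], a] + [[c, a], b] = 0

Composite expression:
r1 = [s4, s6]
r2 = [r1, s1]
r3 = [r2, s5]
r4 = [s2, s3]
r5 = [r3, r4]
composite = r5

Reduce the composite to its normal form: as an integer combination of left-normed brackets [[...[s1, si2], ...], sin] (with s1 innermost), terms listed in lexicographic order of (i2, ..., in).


A multilinear Lie element is pinned by s1-initial words (s1 innermost).
Composite bracket: [[[[s4, s6], s1], s5], [s2, s3]]
Under [a, b] = ab - ba we get 32 signed associative words (2^5 = 32).
Words beginning with s1 determine it all:
  from s1s4s6s5s2s3, sign -1: term -[[[[[s1, s4], s6], s5], s2], s3]
  from s1s4s6s5s3s2, sign +1: term +[[[[[s1, s4], s6], s5], s3], s2]
  from s1s6s4s5s2s3, sign +1: term +[[[[[s1, s6], s4], s5], s2], s3]
  from s1s6s4s5s3s2, sign -1: term -[[[[[s1, s6], s4], s5], s3], s2]

-[[[[[s1, s4], s6], s5], s2], s3] + [[[[[s1, s4], s6], s5], s3], s2] + [[[[[s1, s6], s4], s5], s2], s3] - [[[[[s1, s6], s4], s5], s3], s2]


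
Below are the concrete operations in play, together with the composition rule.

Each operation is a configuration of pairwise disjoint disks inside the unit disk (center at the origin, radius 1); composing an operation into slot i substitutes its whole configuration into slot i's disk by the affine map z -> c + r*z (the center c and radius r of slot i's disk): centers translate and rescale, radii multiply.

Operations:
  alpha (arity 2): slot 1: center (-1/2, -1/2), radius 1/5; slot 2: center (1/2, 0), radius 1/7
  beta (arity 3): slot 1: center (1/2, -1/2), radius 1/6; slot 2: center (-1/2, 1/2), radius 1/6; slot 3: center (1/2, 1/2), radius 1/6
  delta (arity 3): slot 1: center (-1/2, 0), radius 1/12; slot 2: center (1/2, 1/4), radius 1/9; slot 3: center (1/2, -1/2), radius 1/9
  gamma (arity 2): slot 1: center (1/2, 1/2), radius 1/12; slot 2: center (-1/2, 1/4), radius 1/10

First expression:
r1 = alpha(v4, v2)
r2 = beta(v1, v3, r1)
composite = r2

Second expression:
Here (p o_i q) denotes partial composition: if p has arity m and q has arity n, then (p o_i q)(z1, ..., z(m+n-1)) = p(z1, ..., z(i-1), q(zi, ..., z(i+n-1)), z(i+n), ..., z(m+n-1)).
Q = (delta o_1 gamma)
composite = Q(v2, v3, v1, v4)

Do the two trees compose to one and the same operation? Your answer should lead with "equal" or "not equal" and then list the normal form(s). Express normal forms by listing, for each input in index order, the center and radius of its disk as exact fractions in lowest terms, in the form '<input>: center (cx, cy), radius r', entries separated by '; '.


The first expression reduces to v1: center (1/2, -1/2), radius 1/6; v2: center (7/12, 1/2), radius 1/42; v3: center (-1/2, 1/2), radius 1/6; v4: center (5/12, 5/12), radius 1/30
The second expression reduces to v1: center (1/2, 1/4), radius 1/9; v2: center (-11/24, 1/24), radius 1/144; v3: center (-13/24, 1/48), radius 1/120; v4: center (1/2, -1/2), radius 1/9
No match — not equal.

not equal — first v1: center (1/2, -1/2), radius 1/6; v2: center (7/12, 1/2), radius 1/42; v3: center (-1/2, 1/2), radius 1/6; v4: center (5/12, 5/12), radius 1/30, second v1: center (1/2, 1/4), radius 1/9; v2: center (-11/24, 1/24), radius 1/144; v3: center (-13/24, 1/48), radius 1/120; v4: center (1/2, -1/2), radius 1/9


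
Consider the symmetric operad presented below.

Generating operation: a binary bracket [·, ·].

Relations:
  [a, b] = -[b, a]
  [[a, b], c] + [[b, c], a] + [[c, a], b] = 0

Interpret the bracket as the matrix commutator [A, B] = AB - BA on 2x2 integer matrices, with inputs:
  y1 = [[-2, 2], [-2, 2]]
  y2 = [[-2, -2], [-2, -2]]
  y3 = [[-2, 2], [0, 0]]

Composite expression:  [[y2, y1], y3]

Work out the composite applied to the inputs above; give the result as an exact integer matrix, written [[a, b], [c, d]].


[[-16, 16], [-16, 16]]

[y2, y1] = [[8, -8], [8, -8]]
[[y2, y1], y3] = [[-16, 16], [-16, 16]]


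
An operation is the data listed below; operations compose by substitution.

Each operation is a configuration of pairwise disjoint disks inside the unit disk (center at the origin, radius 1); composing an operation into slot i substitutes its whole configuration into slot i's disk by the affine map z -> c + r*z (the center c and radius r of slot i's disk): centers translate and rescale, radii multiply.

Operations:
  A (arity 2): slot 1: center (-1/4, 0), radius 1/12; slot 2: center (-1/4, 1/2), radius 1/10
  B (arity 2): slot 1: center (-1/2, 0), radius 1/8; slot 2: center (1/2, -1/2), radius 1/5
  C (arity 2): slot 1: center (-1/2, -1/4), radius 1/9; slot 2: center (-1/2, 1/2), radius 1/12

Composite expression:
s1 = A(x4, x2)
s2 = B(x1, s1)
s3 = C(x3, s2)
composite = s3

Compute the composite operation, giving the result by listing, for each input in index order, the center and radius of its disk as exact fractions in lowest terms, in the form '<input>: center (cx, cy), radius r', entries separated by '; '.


x1: center (-13/24, 1/2), radius 1/96; x2: center (-37/80, 7/15), radius 1/600; x3: center (-1/2, -1/4), radius 1/9; x4: center (-37/80, 11/24), radius 1/720

Only the slot chain above each x matters under C; compose those maps.
x3 passes through 1 substitution, ending at center (-1/2, -1/4), radius 1/9
x1 passes through 2 substitutions, ending at center (-13/24, 1/2), radius 1/96
x4 passes through 3 substitutions, ending at center (-37/80, 11/24), radius 1/720
x2 passes through 3 substitutions, ending at center (-37/80, 7/15), radius 1/600


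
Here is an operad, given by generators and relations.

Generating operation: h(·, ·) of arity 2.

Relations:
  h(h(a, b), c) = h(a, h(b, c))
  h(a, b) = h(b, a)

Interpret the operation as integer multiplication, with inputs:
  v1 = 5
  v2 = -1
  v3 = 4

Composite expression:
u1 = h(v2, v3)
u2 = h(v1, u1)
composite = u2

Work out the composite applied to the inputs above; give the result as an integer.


h(v2, v3) = -4
h(v1, h(v2, v3)) = -20

-20


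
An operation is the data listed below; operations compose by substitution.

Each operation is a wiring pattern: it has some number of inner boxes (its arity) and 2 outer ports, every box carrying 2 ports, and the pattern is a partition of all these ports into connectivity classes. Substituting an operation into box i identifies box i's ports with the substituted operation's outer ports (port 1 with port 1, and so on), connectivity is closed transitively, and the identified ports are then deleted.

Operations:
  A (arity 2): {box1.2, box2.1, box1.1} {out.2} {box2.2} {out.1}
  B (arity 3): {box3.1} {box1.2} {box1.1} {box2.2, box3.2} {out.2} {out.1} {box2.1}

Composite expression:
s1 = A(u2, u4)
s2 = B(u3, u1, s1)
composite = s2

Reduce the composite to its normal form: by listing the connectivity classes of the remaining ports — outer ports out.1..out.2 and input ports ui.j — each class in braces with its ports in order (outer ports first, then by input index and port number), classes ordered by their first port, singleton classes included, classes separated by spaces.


Connectivity passes through glued B-boundaries; trace each wire chain.
stage A: inputs (u2, u4), connectivity {out.1} {out.2} {u2.1, u2.2, u4.1} {u4.2}, out.j its boundary
stage B: inputs (u3, u1, u2, u4), connectivity {out.1} {out.2} {u1.1} {u1.2} {u2.1, u2.2, u4.1} {u3.1} {u3.2} {u4.2}, out.j its boundary

{out.1} {out.2} {u1.1} {u1.2} {u2.1, u2.2, u4.1} {u3.1} {u3.2} {u4.2}


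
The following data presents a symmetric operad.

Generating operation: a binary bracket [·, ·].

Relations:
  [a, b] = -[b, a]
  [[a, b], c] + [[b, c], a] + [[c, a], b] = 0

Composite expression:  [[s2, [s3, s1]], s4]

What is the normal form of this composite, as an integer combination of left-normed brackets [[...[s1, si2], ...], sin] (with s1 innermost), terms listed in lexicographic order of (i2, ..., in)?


[[[s1, s3], s2], s4]

A multilinear Lie element is pinned by s1-initial words (s1 innermost).
Composite bracket: [[s2, [s3, s1]], s4]
The bracket unfolds into 8 signed words via [a, b] = ab - ba (2^3 = 8).
Coefficients come from the s1-initial words:
  the word s1s3s2s4 carries sign +1 and contributes +[[[s1, s3], s2], s4]


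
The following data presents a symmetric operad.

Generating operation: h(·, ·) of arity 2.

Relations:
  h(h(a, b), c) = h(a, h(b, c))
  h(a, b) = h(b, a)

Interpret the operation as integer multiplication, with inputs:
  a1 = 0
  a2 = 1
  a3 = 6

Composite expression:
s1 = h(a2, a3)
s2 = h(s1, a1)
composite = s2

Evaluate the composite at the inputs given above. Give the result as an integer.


h(a2, a3) = 6
h(h(a2, a3), a1) = 0

0


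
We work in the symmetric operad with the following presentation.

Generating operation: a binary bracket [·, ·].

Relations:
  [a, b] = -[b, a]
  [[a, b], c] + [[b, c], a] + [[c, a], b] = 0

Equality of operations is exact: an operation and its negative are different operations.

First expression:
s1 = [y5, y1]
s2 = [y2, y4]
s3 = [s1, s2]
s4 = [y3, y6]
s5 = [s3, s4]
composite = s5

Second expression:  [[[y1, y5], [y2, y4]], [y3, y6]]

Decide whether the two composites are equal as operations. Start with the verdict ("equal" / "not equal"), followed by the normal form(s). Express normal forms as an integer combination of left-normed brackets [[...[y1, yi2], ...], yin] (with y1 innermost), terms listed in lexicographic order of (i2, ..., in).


not equal; first: -[[[[[y1, y5], y2], y4], y3], y6] + [[[[[y1, y5], y2], y4], y6], y3] + [[[[[y1, y5], y4], y2], y3], y6] - [[[[[y1, y5], y4], y2], y6], y3]; second: [[[[[y1, y5], y2], y4], y3], y6] - [[[[[y1, y5], y2], y4], y6], y3] - [[[[[y1, y5], y4], y2], y3], y6] + [[[[[y1, y5], y4], y2], y6], y3]


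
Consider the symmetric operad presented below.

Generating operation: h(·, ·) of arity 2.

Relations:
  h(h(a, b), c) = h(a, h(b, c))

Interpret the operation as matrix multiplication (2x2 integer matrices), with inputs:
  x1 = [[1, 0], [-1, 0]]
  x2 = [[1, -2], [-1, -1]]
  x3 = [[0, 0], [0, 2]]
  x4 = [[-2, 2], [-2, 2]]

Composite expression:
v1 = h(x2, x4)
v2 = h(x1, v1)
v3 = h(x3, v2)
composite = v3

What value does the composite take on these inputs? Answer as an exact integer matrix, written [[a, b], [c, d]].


h(x2, x4) = [[2, -2], [4, -4]]
h(x1, h(x2, x4)) = [[2, -2], [-2, 2]]
h(x3, h(x1, h(x2, x4))) = [[0, 0], [-4, 4]]

[[0, 0], [-4, 4]]


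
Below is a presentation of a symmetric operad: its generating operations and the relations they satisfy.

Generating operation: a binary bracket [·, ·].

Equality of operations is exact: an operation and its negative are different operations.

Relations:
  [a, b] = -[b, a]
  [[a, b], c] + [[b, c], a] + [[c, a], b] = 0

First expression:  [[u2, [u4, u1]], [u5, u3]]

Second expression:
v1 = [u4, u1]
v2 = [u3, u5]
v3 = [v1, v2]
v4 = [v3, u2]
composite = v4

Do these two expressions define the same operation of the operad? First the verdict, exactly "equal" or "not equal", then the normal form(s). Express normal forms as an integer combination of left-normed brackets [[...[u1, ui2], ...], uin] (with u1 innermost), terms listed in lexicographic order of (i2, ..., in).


not equal — first -[[[[u1, u4], u2], u3], u5] + [[[[u1, u4], u2], u5], u3], second -[[[[u1, u4], u3], u5], u2] + [[[[u1, u4], u5], u3], u2]


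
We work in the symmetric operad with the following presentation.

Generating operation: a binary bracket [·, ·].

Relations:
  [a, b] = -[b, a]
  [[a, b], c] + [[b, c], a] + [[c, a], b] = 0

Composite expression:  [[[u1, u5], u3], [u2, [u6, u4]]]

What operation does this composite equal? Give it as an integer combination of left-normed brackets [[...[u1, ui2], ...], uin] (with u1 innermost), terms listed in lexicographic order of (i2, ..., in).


-[[[[[u1, u5], u3], u2], u4], u6] + [[[[[u1, u5], u3], u2], u6], u4] + [[[[[u1, u5], u3], u4], u6], u2] - [[[[[u1, u5], u3], u6], u4], u2]

Expand each bracket as ab - ba; the u1-initial words give the coefficients.
Composite bracket: [[[u1, u5], u3], [u2, [u6, u4]]]
Full expansion: 32 signed words from ab - ba (2^5 = 32).
Collect the words opening with u1:
  sign of u1u5u3u2u4u6 is -1, so it contributes -[[[[[u1, u5], u3], u2], u4], u6]
  sign of u1u5u3u2u6u4 is +1, so it contributes +[[[[[u1, u5], u3], u2], u6], u4]
  sign of u1u5u3u4u6u2 is +1, so it contributes +[[[[[u1, u5], u3], u4], u6], u2]
  sign of u1u5u3u6u4u2 is -1, so it contributes -[[[[[u1, u5], u3], u6], u4], u2]


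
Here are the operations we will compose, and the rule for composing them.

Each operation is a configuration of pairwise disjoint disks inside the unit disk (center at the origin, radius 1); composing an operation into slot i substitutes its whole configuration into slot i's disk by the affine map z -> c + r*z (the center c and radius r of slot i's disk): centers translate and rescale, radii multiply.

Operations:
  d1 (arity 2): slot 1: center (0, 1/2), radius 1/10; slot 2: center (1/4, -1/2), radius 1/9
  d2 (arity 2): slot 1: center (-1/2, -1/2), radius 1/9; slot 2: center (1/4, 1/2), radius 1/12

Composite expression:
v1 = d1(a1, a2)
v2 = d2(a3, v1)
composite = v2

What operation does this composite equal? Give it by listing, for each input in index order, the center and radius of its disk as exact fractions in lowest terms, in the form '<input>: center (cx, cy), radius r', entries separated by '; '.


a1: center (1/4, 13/24), radius 1/120; a2: center (13/48, 11/24), radius 1/108; a3: center (-1/2, -1/2), radius 1/9

Nesting under d2 composes maps z -> c + r*z down each a-path.
for a3, the 1-step affine chain lands on center (-1/2, -1/2), radius 1/9
for a1, the 2-step affine chain lands on center (1/4, 13/24), radius 1/120
for a2, the 2-step affine chain lands on center (13/48, 11/24), radius 1/108


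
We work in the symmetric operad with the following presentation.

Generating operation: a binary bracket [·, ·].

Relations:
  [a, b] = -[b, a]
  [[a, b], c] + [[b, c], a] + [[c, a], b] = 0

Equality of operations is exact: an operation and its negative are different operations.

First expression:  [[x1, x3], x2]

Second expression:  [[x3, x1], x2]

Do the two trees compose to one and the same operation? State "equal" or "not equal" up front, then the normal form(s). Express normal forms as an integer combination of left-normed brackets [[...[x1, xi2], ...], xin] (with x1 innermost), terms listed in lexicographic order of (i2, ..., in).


not equal: they reduce to [[x1, x3], x2] and -[[x1, x3], x2]

The first expression, normalized: [[x1, x3], x2]
The second expression, normalized: -[[x1, x3], x2]
They disagree, so not equal.


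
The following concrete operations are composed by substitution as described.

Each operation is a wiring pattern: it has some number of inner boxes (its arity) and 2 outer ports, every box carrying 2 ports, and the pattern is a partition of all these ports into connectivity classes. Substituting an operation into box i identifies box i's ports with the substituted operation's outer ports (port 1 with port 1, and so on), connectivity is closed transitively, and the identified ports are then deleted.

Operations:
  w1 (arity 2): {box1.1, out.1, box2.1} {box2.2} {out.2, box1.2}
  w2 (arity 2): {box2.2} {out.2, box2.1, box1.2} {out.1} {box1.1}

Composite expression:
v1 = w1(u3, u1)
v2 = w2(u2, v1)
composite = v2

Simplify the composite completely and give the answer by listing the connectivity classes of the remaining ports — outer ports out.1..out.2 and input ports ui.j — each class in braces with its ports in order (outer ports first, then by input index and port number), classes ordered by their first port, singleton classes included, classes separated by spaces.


Connectivity passes through glued w2-boundaries; trace each wire chain.
through w1, on inputs (u3, u1): {out.1, u1.1, u3.1} {out.2, u3.2} {u1.2} (out.j = stage outer ports)
through w2, on inputs (u2, u3, u1): {out.1} {out.2, u1.1, u2.2, u3.1} {u1.2} {u2.1} {u3.2} (out.j = stage outer ports)

{out.1} {out.2, u1.1, u2.2, u3.1} {u1.2} {u2.1} {u3.2}


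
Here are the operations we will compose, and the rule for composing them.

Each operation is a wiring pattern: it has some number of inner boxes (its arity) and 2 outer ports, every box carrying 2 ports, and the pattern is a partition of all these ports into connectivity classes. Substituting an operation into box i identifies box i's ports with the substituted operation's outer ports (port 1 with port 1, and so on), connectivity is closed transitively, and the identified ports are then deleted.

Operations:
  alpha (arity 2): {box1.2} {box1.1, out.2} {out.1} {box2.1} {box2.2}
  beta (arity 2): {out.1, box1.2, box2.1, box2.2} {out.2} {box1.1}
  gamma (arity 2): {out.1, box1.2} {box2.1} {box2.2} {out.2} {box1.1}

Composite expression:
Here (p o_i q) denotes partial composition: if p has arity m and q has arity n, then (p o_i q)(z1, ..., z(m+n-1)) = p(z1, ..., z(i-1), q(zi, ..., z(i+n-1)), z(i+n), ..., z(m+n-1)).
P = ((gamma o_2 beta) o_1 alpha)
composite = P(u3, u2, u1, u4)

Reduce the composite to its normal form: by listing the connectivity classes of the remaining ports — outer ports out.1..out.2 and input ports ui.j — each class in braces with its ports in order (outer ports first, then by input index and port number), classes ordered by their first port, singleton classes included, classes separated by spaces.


{out.1, u3.1} {out.2} {u1.1} {u1.2, u4.1, u4.2} {u2.1} {u2.2} {u3.2}

Reachability decides: close wires over gamma-identified ports.
alpha over (u3, u2) gives {out.1} {out.2, u3.1} {u2.1} {u2.2} {u3.2}, out.j being that stage's outer ports
beta over (u1, u4) gives {out.1, u1.2, u4.1, u4.2} {out.2} {u1.1}, out.j being that stage's outer ports
gamma over (u3, u2, u1, u4) gives {out.1, u3.1} {out.2} {u1.1} {u1.2, u4.1, u4.2} {u2.1} {u2.2} {u3.2}, out.j being that stage's outer ports


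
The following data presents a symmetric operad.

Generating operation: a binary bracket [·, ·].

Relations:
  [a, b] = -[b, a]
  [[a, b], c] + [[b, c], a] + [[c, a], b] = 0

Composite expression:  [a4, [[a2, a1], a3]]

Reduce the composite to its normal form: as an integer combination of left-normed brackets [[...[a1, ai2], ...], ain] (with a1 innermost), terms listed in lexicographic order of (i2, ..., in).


Expand each bracket as ab - ba; the a1-initial words give the coefficients.
Composite bracket: [a4, [[a2, a1], a3]]
Under [a, b] = ab - ba we get 8 signed associative words (2^3 = 8).
The a1-initial words carry the normal form:
  a1a2a3a4 appears with sign +1, giving the term +[[[a1, a2], a3], a4]

[[[a1, a2], a3], a4]


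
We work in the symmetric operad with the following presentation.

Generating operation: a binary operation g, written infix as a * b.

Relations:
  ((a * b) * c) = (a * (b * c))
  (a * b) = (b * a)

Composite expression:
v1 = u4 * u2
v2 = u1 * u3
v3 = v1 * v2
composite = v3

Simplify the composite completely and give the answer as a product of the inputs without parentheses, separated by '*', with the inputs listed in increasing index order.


u1 * u2 * u3 * u4


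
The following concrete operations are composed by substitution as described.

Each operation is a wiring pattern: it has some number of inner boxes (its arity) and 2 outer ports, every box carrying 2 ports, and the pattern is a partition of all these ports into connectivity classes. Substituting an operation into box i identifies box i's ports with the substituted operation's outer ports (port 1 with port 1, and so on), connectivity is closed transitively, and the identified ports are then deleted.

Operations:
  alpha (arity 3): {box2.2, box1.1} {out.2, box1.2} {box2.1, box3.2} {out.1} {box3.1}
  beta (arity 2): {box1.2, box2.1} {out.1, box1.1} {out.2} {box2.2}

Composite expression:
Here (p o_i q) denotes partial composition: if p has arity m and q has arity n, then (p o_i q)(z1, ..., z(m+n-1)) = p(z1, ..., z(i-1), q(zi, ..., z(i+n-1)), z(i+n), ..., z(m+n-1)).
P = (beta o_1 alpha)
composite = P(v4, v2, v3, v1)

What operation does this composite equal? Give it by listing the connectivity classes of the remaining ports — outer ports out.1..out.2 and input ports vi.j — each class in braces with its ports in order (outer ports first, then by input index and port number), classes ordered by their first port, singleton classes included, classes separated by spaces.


Connectivity passes through glued beta-boundaries; trace each wire chain.
through alpha, on inputs (v4, v2, v3): {out.1} {out.2, v4.2} {v2.1, v3.2} {v2.2, v4.1} {v3.1} (out.j = stage outer ports)
through beta, on inputs (v4, v2, v3, v1): {out.1} {out.2} {v1.1, v4.2} {v1.2} {v2.1, v3.2} {v2.2, v4.1} {v3.1} (out.j = stage outer ports)

{out.1} {out.2} {v1.1, v4.2} {v1.2} {v2.1, v3.2} {v2.2, v4.1} {v3.1}


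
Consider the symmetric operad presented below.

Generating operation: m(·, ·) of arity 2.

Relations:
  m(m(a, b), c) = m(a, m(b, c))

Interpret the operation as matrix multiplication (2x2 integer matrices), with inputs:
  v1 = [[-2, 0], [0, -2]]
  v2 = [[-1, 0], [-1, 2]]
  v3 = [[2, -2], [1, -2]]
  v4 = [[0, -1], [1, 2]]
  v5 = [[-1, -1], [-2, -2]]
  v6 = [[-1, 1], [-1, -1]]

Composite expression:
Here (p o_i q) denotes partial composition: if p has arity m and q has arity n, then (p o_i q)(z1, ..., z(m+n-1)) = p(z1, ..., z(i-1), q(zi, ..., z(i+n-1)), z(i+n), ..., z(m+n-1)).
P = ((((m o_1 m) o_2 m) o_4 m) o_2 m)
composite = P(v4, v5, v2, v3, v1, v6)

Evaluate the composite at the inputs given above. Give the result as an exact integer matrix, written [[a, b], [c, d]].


m(v5, v2) = [[2, -2], [4, -4]]
m(m(v5, v2), v3) = [[2, 0], [4, 0]]
m(v4, m(m(v5, v2), v3)) = [[-4, 0], [10, 0]]
m(v1, v6) = [[2, -2], [2, 2]]
m(m(v4, m(m(v5, v2), v3)), m(v1, v6)) = [[-8, 8], [20, -20]]

[[-8, 8], [20, -20]]


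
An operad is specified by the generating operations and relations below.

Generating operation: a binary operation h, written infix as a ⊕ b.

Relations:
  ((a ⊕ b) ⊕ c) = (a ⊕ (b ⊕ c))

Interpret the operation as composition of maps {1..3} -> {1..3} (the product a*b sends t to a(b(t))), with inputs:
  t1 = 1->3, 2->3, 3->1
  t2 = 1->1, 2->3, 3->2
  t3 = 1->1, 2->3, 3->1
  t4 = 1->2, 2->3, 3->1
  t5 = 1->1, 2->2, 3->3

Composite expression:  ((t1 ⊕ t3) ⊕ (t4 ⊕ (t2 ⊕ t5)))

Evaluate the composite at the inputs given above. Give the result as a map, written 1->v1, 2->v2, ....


(t1 ⊕ t3) = 1->3, 2->1, 3->3
(t2 ⊕ t5) = 1->1, 2->3, 3->2
(t4 ⊕ (t2 ⊕ t5)) = 1->2, 2->1, 3->3
((t1 ⊕ t3) ⊕ (t4 ⊕ (t2 ⊕ t5))) = 1->1, 2->3, 3->3

1->1, 2->3, 3->3


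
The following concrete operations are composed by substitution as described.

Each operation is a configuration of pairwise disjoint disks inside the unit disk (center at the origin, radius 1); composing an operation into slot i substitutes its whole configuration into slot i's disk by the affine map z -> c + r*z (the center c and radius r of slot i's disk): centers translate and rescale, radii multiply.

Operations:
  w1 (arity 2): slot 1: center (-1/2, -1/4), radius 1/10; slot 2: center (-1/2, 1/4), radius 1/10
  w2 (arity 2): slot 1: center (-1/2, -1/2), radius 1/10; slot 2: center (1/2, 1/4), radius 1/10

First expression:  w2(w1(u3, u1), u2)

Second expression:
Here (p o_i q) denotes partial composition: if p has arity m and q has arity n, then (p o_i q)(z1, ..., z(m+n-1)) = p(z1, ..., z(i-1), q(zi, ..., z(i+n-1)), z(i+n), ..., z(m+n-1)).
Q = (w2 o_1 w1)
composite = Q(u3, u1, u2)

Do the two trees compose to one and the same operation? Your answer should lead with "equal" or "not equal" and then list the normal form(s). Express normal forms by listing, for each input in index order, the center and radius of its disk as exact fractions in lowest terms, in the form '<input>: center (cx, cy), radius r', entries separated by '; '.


equal — both sides give u1: center (-11/20, -19/40), radius 1/100; u2: center (1/2, 1/4), radius 1/10; u3: center (-11/20, -21/40), radius 1/100

Normal form of the first expression: u1: center (-11/20, -19/40), radius 1/100; u2: center (1/2, 1/4), radius 1/10; u3: center (-11/20, -21/40), radius 1/100
Normal form of the second expression: u1: center (-11/20, -19/40), radius 1/100; u2: center (1/2, 1/4), radius 1/10; u3: center (-11/20, -21/40), radius 1/100
Both agree, so they are equal.


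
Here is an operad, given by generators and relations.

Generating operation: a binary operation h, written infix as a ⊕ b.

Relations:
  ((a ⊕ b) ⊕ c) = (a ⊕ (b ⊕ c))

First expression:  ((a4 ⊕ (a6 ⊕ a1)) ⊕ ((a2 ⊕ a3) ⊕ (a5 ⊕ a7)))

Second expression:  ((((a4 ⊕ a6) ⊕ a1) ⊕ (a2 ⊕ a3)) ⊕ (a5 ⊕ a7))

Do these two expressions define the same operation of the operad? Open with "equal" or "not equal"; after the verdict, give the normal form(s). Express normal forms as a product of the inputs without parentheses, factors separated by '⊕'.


The first composite normalizes to a4 ⊕ a6 ⊕ a1 ⊕ a2 ⊕ a3 ⊕ a5 ⊕ a7
The second composite normalizes to a4 ⊕ a6 ⊕ a1 ⊕ a2 ⊕ a3 ⊕ a5 ⊕ a7
One common form — equal.

equal — both sides give a4 ⊕ a6 ⊕ a1 ⊕ a2 ⊕ a3 ⊕ a5 ⊕ a7


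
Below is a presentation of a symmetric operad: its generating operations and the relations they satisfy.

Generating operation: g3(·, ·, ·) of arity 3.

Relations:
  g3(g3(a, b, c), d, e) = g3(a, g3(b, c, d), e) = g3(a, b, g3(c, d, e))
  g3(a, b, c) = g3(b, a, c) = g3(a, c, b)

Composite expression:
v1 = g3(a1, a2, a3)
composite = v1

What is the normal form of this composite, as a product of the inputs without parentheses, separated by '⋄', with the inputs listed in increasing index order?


Both nesting and order wash out for g3; what remains is which a's occur.
g3(a1, a2, a3) unparenthesizes to a1 ⋄ a2 ⋄ a3
commutativity sorts the factors: a1 ⋄ a2 ⋄ a3

a1 ⋄ a2 ⋄ a3


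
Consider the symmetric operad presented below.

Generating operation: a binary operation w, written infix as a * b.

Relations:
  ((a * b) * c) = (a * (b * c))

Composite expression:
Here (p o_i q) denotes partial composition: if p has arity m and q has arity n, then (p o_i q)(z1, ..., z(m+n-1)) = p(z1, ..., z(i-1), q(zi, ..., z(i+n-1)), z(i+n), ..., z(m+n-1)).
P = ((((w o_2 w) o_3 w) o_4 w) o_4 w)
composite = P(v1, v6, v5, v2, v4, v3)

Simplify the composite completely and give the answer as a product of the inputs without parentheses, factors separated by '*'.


v1 * v6 * v5 * v2 * v4 * v3

All parenthesizations of w agree; list the v-inputs left to right.
(v2 * v4) flattens to v2 * v4
((v2 * v4) * v3) flattens to v2 * v4 * v3
(v5 * ((v2 * v4) * v3)) flattens to v5 * v2 * v4 * v3
(v6 * (v5 * ((v2 * v4) * v3))) flattens to v6 * v5 * v2 * v4 * v3
(v1 * (v6 * (v5 * ((v2 * v4) * v3)))) flattens to v1 * v6 * v5 * v2 * v4 * v3


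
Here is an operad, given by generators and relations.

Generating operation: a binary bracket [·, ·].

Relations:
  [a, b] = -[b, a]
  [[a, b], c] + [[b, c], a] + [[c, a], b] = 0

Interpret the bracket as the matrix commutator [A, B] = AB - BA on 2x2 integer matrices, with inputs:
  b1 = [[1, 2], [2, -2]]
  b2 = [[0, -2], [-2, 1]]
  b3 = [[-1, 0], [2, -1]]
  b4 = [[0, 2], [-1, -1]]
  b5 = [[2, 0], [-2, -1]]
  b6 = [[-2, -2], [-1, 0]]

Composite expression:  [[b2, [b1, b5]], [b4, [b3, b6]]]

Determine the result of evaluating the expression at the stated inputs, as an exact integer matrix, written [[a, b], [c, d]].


[b1, b5] = [[-4, -6], [12, 4]]
[b2, [b1, b5]] = [[-36, -10], [28, 36]]
[b3, b6] = [[4, 0], [-4, -4]]
[b4, [b3, b6]] = [[-8, -16], [-4, 8]]
[[b2, [b1, b5]], [b4, [b3, b6]]] = [[488, 992], [-736, -488]]

[[488, 992], [-736, -488]]
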